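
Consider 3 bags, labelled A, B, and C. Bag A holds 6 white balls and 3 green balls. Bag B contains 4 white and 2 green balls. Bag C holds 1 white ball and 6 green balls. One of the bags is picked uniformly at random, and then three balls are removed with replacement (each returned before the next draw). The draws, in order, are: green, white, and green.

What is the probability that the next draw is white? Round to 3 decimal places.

Under each hypothesis, the probability of the observed sequence is: P(data | bag A) = (3/9)(6/9)(3/9) = 0.074074; P(data | bag B) = (2/6)(4/6)(2/6) = 0.074074; P(data | bag C) = (6/7)(1/7)(6/7) = 0.10496.
Weighting by the prior gives 1/3 · 0.074074 = 0.024691, 1/3 · 0.074074 = 0.024691, 1/3 · 0.10496 = 0.034985; these sum to 0.084368.
Dividing through by the total gives posterior P(bag A | data) = 0.29266, P(bag B | data) = 0.29266, P(bag C | data) = 0.41468.
Averaging over the posterior, P(white next | data) = (2/3)(0.29266) + (2/3)(0.29266) + (1/7)(0.41468) = 0.44946.

0.449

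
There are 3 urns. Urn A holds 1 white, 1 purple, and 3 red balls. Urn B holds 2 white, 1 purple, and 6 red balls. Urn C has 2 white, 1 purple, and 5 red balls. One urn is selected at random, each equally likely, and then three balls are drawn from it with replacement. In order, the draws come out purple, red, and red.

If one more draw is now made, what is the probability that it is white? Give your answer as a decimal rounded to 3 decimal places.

For each hypothesis, P(data | H) works out to: P(data | urn A) = (1/5)(3/5)(3/5) = 0.072; P(data | urn B) = (1/9)(6/9)(6/9) = 0.049383; P(data | urn C) = (1/8)(5/8)(5/8) = 0.048828.
Multiplying each by its prior: 1/3 · 0.072 = 0.024, 1/3 · 0.049383 = 0.016461, 1/3 · 0.048828 = 0.016276; these sum to 0.056737.
The posterior is then P(urn A | data) = 0.423, P(urn B | data) = 0.29013, P(urn C | data) = 0.28687.
Averaging over the posterior, P(white next | data) = (1/5)(0.423) + (2/9)(0.29013) + (1/4)(0.28687) = 0.22079.

0.221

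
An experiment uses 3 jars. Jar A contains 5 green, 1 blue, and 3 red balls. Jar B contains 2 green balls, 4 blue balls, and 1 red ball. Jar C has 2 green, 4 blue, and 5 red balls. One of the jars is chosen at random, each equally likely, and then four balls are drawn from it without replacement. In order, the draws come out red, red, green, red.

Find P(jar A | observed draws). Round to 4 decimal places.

0.3957

For each hypothesis, P(data | H) works out to: P(data | jar A) = (3/9)(2/8)(5/7)(1/6) = 0.0099206; P(data | jar B) = (1/7)(0/6) = 0; P(data | jar C) = (5/11)(4/10)(2/9)(3/8) = 0.015152.
Multiplying each by its prior: 1/3 · 0.0099206 = 0.0033069, 1/3 · 0 = 0, 1/3 · 0.015152 = 0.0050505; with total 0.0083574.
Hence P(jar A | data) = (0.0033069) / (0.0083574) = 0.39568.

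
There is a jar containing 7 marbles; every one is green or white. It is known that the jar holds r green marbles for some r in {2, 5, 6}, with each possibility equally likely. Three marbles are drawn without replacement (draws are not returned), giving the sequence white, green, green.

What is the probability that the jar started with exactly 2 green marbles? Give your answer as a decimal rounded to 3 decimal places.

0.125

Under each hypothesis, the probability of the observed sequence is: P(data | r = 2) = (5/7)(2/6)(1/5) = 1/21; P(data | r = 5) = (2/7)(5/6)(4/5) = 4/21; P(data | r = 6) = (1/7)(6/6)(5/5) = 1/7.
Multiplying each by its prior: 1/3 · 1/21 = 1/63, 1/3 · 4/21 = 4/63, 1/3 · 1/7 = 1/21; these sum to 8/63.
Therefore the posterior P(r = 2 | data) = (1/63) / (8/63) = 1/8.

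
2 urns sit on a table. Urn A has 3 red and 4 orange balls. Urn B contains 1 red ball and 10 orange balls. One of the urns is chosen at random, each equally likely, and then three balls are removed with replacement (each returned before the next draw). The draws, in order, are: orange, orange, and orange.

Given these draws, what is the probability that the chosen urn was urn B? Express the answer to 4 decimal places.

0.8011

For each hypothesis, P(data | H) works out to: P(data | urn A) = (4/7)(4/7)(4/7) = 0.18659; P(data | urn B) = (10/11)(10/11)(10/11) = 0.75131.
Weighting by the prior gives 1/2 · 0.18659 = 0.093294, 1/2 · 0.75131 = 0.37566; summing to 0.46895.
By Bayes' rule, P(urn B | data) = (0.37566) / (0.46895) = 0.80106.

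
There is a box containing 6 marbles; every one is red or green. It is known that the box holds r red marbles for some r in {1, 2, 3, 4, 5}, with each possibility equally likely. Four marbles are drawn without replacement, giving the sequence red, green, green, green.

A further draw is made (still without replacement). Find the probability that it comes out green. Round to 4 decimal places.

0.6667

Under each hypothesis, the probability of the observed sequence is: P(data | r = 1) = (1/6)(5/5)(4/4)(3/3) = 1/6; P(data | r = 2) = (2/6)(4/5)(3/4)(2/3) = 2/15; P(data | r = 3) = (3/6)(3/5)(2/4)(1/3) = 1/20; P(data | r = 4) = (4/6)(2/5)(1/4)(0/3) = 0; P(data | r = 5) = (5/6)(1/5)(0/4) = 0.
Multiplying each by its prior: 1/5 · 1/6 = 1/30, 1/5 · 2/15 = 2/75, 1/5 · 1/20 = 1/100, 1/5 · 0 = 0, 1/5 · 0 = 0; with total 7/100.
Normalising, the posterior is P(r = 1 | data) = 10/21, P(r = 2 | data) = 8/21, P(r = 3 | data) = 1/7, P(r = 4 | data) = 0, P(r = 5 | data) = 0.
The predictive probability is P(green next | data) = (1)(10/21) + (1/2)(8/21) + (0)(1/7) = 2/3.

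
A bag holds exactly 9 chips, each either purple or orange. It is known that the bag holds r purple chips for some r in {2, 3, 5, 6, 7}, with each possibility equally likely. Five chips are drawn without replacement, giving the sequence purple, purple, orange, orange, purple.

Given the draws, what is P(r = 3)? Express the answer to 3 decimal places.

Under each hypothesis, the probability of the observed sequence is: P(data | r = 2) = (2/9)(1/8)(7/7)(6/6)(0/5) = 0; P(data | r = 3) = (3/9)(2/8)(6/7)(5/6)(1/5) = 1/84; P(data | r = 5) = (5/9)(4/8)(4/7)(3/6)(3/5) = 1/21; P(data | r = 6) = (6/9)(5/8)(3/7)(2/6)(4/5) = 1/21; P(data | r = 7) = (7/9)(6/8)(2/7)(1/6)(5/5) = 1/36.
The prior-weighted likelihoods are 1/5 · 0 = 0, 1/5 · 1/84 = 1/420, 1/5 · 1/21 = 1/105, 1/5 · 1/21 = 1/105, 1/5 · 1/36 = 1/180; these sum to 17/630.
By Bayes' rule, P(r = 3 | data) = (1/420) / (17/630) = 3/34.

0.088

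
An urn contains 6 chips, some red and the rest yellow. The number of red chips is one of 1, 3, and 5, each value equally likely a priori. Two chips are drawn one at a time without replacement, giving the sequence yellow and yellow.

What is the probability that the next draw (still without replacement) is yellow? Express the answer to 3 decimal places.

For each hypothesis, P(data | H) works out to: P(data | r = 1) = (5/6)(4/5) = 2/3; P(data | r = 3) = (3/6)(2/5) = 1/5; P(data | r = 5) = (1/6)(0/5) = 0.
Weighting by the prior gives 1/3 · 2/3 = 2/9, 1/3 · 1/5 = 1/15, 1/3 · 0 = 0; with total 13/45.
The posterior is then P(r = 1 | data) = 10/13, P(r = 3 | data) = 3/13, P(r = 5 | data) = 0.
The predictive probability is P(yellow next | data) = (3/4)(10/13) + (1/4)(3/13) = 33/52.

0.635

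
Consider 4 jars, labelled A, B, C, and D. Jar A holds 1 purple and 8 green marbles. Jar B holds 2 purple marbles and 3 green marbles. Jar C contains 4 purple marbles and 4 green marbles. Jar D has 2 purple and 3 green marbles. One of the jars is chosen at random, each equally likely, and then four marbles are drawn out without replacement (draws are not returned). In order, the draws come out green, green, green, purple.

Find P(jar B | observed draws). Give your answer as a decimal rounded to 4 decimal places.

The likelihood of the observed sequence under each hypothesis: P(data | jar A) = (8/9)(7/8)(6/7)(1/6) = 1/9; P(data | jar B) = (3/5)(2/4)(1/3)(2/2) = 1/10; P(data | jar C) = (4/8)(3/7)(2/6)(4/5) = 2/35; P(data | jar D) = (3/5)(2/4)(1/3)(2/2) = 1/10.
The prior-weighted likelihoods are 1/4 · 1/9 = 1/36, 1/4 · 1/10 = 1/40, 1/4 · 2/35 = 1/70, 1/4 · 1/10 = 1/40; these sum to 29/315.
So P(jar B | data) = (1/40) / (29/315) = 63/232.

0.2716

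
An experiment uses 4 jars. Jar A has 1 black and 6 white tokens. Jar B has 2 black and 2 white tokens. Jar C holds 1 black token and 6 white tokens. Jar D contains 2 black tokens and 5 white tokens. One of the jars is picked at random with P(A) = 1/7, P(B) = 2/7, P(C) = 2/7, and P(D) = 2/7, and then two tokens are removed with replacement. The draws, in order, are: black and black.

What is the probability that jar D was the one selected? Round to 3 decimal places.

0.225

Compute the likelihood of the observed sequence for each case: P(data | jar A) = (1/7)(1/7) = 1/49; P(data | jar B) = (2/4)(2/4) = 1/4; P(data | jar C) = (1/7)(1/7) = 1/49; P(data | jar D) = (2/7)(2/7) = 4/49.
Multiplying each by its prior: 1/7 · 1/49 = 1/343, 2/7 · 1/4 = 1/14, 2/7 · 1/49 = 2/343, 2/7 · 4/49 = 8/343; with total 71/686.
By Bayes' rule, P(jar D | data) = (8/343) / (71/686) = 16/71.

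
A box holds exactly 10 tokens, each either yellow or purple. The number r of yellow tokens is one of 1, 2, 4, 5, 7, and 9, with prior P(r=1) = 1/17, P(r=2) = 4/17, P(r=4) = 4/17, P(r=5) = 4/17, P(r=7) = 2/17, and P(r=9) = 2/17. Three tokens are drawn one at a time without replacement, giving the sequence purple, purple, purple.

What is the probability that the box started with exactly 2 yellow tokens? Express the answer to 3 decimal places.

0.521

Compute the likelihood of the observed sequence for each case: P(data | r = 1) = (9/10)(8/9)(7/8) = 0.7; P(data | r = 2) = (8/10)(7/9)(6/8) = 0.46667; P(data | r = 4) = (6/10)(5/9)(4/8) = 0.16667; P(data | r = 5) = (5/10)(4/9)(3/8) = 0.083333; P(data | r = 7) = (3/10)(2/9)(1/8) = 0.0083333; P(data | r = 9) = (1/10)(0/9) = 0.
Multiplying each by its prior: 1/17 · 0.7 = 0.041176, 4/17 · 0.46667 = 0.1098, 4/17 · 0.16667 = 0.039216, 4/17 · 0.083333 = 0.019608, 2/17 · 0.0083333 = 0.00098039, 2/17 · 0 = 0; summing to 0.21078.
Therefore the posterior P(r = 2 | data) = (0.1098) / (0.21078) = 0.52093.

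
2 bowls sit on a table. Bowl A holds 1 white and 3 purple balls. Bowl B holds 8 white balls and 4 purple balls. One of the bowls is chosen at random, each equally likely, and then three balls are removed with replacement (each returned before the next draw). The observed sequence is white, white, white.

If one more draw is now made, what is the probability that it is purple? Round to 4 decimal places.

Compute the likelihood of the observed sequence for each case: P(data | bowl A) = (1/4)(1/4)(1/4) = 0.015625; P(data | bowl B) = (8/12)(8/12)(8/12) = 0.2963.
Weighting by the prior gives 1/2 · 0.015625 = 0.0078125, 1/2 · 0.2963 = 0.14815; summing to 0.15596.
The posterior is then P(bowl A | data) = 0.050093, P(bowl B | data) = 0.94991.
So P(purple next | data) = Σ P(purple next | H) P(H | data) = (3/4)(0.050093) + (1/3)(0.94991) = 0.35421.

0.3542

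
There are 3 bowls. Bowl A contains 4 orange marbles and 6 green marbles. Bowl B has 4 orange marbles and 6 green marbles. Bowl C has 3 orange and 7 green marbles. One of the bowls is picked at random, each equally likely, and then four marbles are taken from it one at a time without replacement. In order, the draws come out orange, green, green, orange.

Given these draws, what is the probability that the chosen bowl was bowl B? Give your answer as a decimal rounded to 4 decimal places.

0.3704

Under each hypothesis, the probability of the observed sequence is: P(data | bowl A) = (4/10)(6/9)(5/8)(3/7) = 1/14; P(data | bowl B) = (4/10)(6/9)(5/8)(3/7) = 1/14; P(data | bowl C) = (3/10)(7/9)(6/8)(2/7) = 1/20.
Weighting by the prior gives 1/3 · 1/14 = 1/42, 1/3 · 1/14 = 1/42, 1/3 · 1/20 = 1/60; these sum to 9/140.
Therefore the posterior P(bowl B | data) = (1/42) / (9/140) = 10/27.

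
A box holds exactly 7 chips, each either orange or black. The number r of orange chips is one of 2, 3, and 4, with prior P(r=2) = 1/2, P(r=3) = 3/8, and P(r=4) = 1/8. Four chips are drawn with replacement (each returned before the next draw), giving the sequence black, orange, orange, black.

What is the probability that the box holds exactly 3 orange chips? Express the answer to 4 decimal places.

0.4426

Under each hypothesis, the probability of the observed sequence is: P(data | r = 2) = (5/7)(2/7)(2/7)(5/7) = 0.041649; P(data | r = 3) = (4/7)(3/7)(3/7)(4/7) = 0.059975; P(data | r = 4) = (3/7)(4/7)(4/7)(3/7) = 0.059975.
Weighting by the prior gives 1/2 · 0.041649 = 0.020825, 3/8 · 0.059975 = 0.022491, 1/8 · 0.059975 = 0.0074969; these sum to 0.050812.
So P(r = 3 | data) = (0.022491) / (0.050812) = 0.44262.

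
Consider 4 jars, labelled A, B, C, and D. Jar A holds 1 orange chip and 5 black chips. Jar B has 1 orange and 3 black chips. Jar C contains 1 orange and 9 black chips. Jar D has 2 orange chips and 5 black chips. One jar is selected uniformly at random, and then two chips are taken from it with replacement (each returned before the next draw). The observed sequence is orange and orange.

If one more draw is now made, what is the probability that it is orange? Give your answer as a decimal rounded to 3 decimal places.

0.245

Under each hypothesis, the probability of the observed sequence is: P(data | jar A) = (1/6)(1/6) = 0.027778; P(data | jar B) = (1/4)(1/4) = 0.0625; P(data | jar C) = (1/10)(1/10) = 0.01; P(data | jar D) = (2/7)(2/7) = 0.081633.
Multiplying each by its prior: 1/4 · 0.027778 = 0.0069444, 1/4 · 0.0625 = 0.015625, 1/4 · 0.01 = 0.0025, 1/4 · 0.081633 = 0.020408; these sum to 0.045478.
The posterior is then P(jar A | data) = 0.1527, P(jar B | data) = 0.34358, P(jar C | data) = 0.054972, P(jar D | data) = 0.44875.
So P(orange next | data) = Σ P(orange next | H) P(H | data) = (1/6)(0.1527) + (1/4)(0.34358) + (1/10)(0.054972) + (2/7)(0.44875) = 0.24506.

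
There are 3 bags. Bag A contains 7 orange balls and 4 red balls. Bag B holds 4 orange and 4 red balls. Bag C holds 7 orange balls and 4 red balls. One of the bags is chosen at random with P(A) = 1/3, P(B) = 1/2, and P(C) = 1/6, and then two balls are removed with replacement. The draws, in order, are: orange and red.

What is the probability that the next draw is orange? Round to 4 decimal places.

0.5655

For each hypothesis, P(data | H) works out to: P(data | bag A) = (7/11)(4/11) = 28/121; P(data | bag B) = (4/8)(4/8) = 1/4; P(data | bag C) = (7/11)(4/11) = 28/121.
The prior-weighted likelihoods are 1/3 · 28/121 = 28/363, 1/2 · 1/4 = 1/8, 1/6 · 28/121 = 14/363; summing to 233/968.
Normalising, the posterior is P(bag A | data) = 0.32046, P(bag B | data) = 0.51931, P(bag C | data) = 0.16023.
Averaging over the posterior, P(orange next | data) = (7/11)(0.32046) + (1/2)(0.51931) + (7/11)(0.16023) = 0.56555.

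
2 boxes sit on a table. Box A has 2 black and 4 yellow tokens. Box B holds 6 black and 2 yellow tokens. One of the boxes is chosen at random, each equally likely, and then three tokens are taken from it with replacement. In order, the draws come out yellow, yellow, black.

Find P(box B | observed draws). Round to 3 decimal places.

0.240

Compute the likelihood of the observed sequence for each case: P(data | box A) = (4/6)(4/6)(2/6) = 0.14815; P(data | box B) = (2/8)(2/8)(6/8) = 0.046875.
Weighting by the prior gives 1/2 · 0.14815 = 0.074074, 1/2 · 0.046875 = 0.023438; summing to 0.097512.
Therefore the posterior P(box B | data) = (0.023438) / (0.097512) = 0.24036.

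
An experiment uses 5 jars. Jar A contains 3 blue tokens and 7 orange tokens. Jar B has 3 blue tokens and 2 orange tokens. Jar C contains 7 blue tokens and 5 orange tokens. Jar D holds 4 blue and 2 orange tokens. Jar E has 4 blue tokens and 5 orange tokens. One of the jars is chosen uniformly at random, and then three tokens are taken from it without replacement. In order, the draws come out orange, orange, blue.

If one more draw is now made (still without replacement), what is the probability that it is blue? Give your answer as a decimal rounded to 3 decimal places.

0.605

For each hypothesis, P(data | H) works out to: P(data | jar A) = (7/10)(6/9)(3/8) = 0.175; P(data | jar B) = (2/5)(1/4)(3/3) = 0.1; P(data | jar C) = (5/12)(4/11)(7/10) = 0.10606; P(data | jar D) = (2/6)(1/5)(4/4) = 0.066667; P(data | jar E) = (5/9)(4/8)(4/7) = 0.15873.
Weighting by the prior gives 1/5 · 0.175 = 0.035, 1/5 · 0.1 = 0.02, 1/5 · 0.10606 = 0.021212, 1/5 · 0.066667 = 0.013333, 1/5 · 0.15873 = 0.031746; with total 0.12129.
The posterior is then P(jar A | data) = 0.28856, P(jar B | data) = 0.16489, P(jar C | data) = 0.17489, P(jar D | data) = 0.10993, P(jar E | data) = 0.26173.
The predictive probability is P(blue next | data) = (2/7)(0.28856) + (1)(0.16489) + (2/3)(0.17489) + (1)(0.10993) + (1/2)(0.26173) = 0.60472.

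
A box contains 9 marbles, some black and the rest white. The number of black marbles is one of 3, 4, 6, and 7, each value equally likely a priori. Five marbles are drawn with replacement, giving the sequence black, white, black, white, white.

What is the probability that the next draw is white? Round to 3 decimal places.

Compute the likelihood of the observed sequence for each case: P(data | r = 3) = (3/9)(6/9)(3/9)(6/9)(6/9) = 0.032922; P(data | r = 4) = (4/9)(5/9)(4/9)(5/9)(5/9) = 0.03387; P(data | r = 6) = (6/9)(3/9)(6/9)(3/9)(3/9) = 0.016461; P(data | r = 7) = (7/9)(2/9)(7/9)(2/9)(2/9) = 0.0066386.
Multiplying each by its prior: 1/4 · 0.032922 = 0.0082305, 1/4 · 0.03387 = 0.0084675, 1/4 · 0.016461 = 0.0041152, 1/4 · 0.0066386 = 0.0016596; these sum to 0.022473.
Normalising, the posterior is P(r = 3 | data) = 0.36624, P(r = 4 | data) = 0.37679, P(r = 6 | data) = 0.18312, P(r = 7 | data) = 0.073851.
So P(white next | data) = Σ P(white next | H) P(H | data) = (2/3)(0.36624) + (5/9)(0.37679) + (1/3)(0.18312) + (2/9)(0.073851) = 0.53094.

0.531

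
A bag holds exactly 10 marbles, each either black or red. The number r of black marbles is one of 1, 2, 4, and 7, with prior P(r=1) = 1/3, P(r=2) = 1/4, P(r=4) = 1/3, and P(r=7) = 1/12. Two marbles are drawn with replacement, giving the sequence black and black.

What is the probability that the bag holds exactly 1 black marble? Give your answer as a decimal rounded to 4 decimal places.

0.0310

For each hypothesis, P(data | H) works out to: P(data | r = 1) = (1/10)(1/10) = 0.01; P(data | r = 2) = (2/10)(2/10) = 0.04; P(data | r = 4) = (4/10)(4/10) = 0.16; P(data | r = 7) = (7/10)(7/10) = 0.49.
The prior-weighted likelihoods are 1/3 · 0.01 = 0.0033333, 1/4 · 0.04 = 0.01, 1/3 · 0.16 = 0.053333, 1/12 · 0.49 = 0.040833; these sum to 0.1075.
By Bayes' rule, P(r = 1 | data) = (0.0033333) / (0.1075) = 0.031008.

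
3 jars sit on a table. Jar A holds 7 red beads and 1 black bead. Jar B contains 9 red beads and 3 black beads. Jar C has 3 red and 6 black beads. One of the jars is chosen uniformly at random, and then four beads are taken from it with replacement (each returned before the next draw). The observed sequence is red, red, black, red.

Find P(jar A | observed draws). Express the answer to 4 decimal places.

Under each hypothesis, the probability of the observed sequence is: P(data | jar A) = (7/8)(7/8)(1/8)(7/8) = 0.08374; P(data | jar B) = (9/12)(9/12)(3/12)(9/12) = 0.10547; P(data | jar C) = (3/9)(3/9)(6/9)(3/9) = 0.024691.
Weighting by the prior gives 1/3 · 0.08374 = 0.027913, 1/3 · 0.10547 = 0.035156, 1/3 · 0.024691 = 0.0082305; summing to 0.0713.
So P(jar A | data) = (0.027913) / (0.0713) = 0.39149.

0.3915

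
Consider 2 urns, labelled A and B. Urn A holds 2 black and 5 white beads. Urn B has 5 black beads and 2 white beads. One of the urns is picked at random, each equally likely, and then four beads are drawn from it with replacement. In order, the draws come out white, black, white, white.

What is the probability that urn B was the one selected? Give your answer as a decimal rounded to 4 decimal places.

Compute the likelihood of the observed sequence for each case: P(data | urn A) = (5/7)(2/7)(5/7)(5/7) = 0.10412; P(data | urn B) = (2/7)(5/7)(2/7)(2/7) = 0.01666.
Weighting by the prior gives 1/2 · 0.10412 = 0.052062, 1/2 · 0.01666 = 0.0083299; with total 0.060392.
So P(urn B | data) = (0.0083299) / (0.060392) = 0.13793.

0.1379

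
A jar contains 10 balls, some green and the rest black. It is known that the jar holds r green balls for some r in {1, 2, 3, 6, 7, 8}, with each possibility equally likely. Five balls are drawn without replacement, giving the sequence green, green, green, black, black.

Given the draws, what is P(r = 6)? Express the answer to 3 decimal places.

0.397

Under each hypothesis, the probability of the observed sequence is: P(data | r = 1) = (1/10)(0/9) = 0; P(data | r = 2) = (2/10)(1/9)(0/8) = 0; P(data | r = 3) = (3/10)(2/9)(1/8)(7/7)(6/6) = 0.0083333; P(data | r = 6) = (6/10)(5/9)(4/8)(4/7)(3/6) = 0.047619; P(data | r = 7) = (7/10)(6/9)(5/8)(3/7)(2/6) = 0.041667; P(data | r = 8) = (8/10)(7/9)(6/8)(2/7)(1/6) = 0.022222.
The prior-weighted likelihoods are 1/6 · 0 = 0, 1/6 · 0 = 0, 1/6 · 0.0083333 = 0.0013889, 1/6 · 0.047619 = 0.0079365, 1/6 · 0.041667 = 0.0069444, 1/6 · 0.022222 = 0.0037037; these sum to 0.019974.
Hence P(r = 6 | data) = (0.0079365) / (0.019974) = 0.39735.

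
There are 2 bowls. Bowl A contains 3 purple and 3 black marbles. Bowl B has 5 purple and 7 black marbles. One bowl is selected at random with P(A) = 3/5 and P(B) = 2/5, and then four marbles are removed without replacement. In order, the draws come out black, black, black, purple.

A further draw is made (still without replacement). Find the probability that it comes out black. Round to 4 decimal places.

0.2705

Under each hypothesis, the probability of the observed sequence is: P(data | bowl A) = (3/6)(2/5)(1/4)(3/3) = 0.05; P(data | bowl B) = (7/12)(6/11)(5/10)(5/9) = 0.088384.
The prior-weighted likelihoods are 3/5 · 0.05 = 0.03, 2/5 · 0.088384 = 0.035354; summing to 0.065354.
The posterior is then P(bowl A | data) = 0.45904, P(bowl B | data) = 0.54096.
So P(black next | data) = Σ P(black next | H) P(H | data) = (0)(0.45904) + (1/2)(0.54096) = 0.27048.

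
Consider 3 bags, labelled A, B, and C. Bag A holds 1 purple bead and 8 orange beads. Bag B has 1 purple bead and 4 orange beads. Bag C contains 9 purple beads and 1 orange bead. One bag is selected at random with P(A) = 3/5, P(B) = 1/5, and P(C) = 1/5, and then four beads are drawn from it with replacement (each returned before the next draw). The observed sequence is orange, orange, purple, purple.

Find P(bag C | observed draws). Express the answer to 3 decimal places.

The likelihood of the observed sequence under each hypothesis: P(data | bag A) = (8/9)(8/9)(1/9)(1/9) = 0.0097546; P(data | bag B) = (4/5)(4/5)(1/5)(1/5) = 0.0256; P(data | bag C) = (1/10)(1/10)(9/10)(9/10) = 0.0081.
Weighting by the prior gives 3/5 · 0.0097546 = 0.0058528, 1/5 · 0.0256 = 0.00512, 1/5 · 0.0081 = 0.00162; these sum to 0.012593.
So P(bag C | data) = (0.00162) / (0.012593) = 0.12865.

0.129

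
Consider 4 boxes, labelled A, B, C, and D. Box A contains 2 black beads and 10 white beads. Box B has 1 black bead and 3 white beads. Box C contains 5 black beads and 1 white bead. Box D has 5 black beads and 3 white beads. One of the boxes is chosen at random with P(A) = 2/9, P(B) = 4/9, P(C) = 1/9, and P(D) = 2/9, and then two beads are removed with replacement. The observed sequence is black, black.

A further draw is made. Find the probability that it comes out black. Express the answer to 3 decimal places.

0.639

Under each hypothesis, the probability of the observed sequence is: P(data | box A) = (2/12)(2/12) = 1/36; P(data | box B) = (1/4)(1/4) = 1/16; P(data | box C) = (5/6)(5/6) = 25/36; P(data | box D) = (5/8)(5/8) = 25/64.
Weighting by the prior gives 2/9 · 1/36 = 1/162, 4/9 · 1/16 = 1/36, 1/9 · 25/36 = 25/324, 2/9 · 25/64 = 25/288; summing to 19/96.
Dividing through by the total gives posterior P(box A | data) = 0.031189, P(box B | data) = 0.14035, P(box C | data) = 0.38986, P(box D | data) = 0.4386.
The predictive probability is P(black next | data) = (1/6)(0.031189) + (1/4)(0.14035) + (5/6)(0.38986) + (5/8)(0.4386) = 0.63929.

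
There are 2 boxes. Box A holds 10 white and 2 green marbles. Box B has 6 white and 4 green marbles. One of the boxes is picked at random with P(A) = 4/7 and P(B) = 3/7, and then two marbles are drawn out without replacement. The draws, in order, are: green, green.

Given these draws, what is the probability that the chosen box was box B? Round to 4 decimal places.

0.8684

Under each hypothesis, the probability of the observed sequence is: P(data | box A) = (2/12)(1/11) = 0.015152; P(data | box B) = (4/10)(3/9) = 0.13333.
Weighting by the prior gives 4/7 · 0.015152 = 0.008658, 3/7 · 0.13333 = 0.057143; these sum to 0.065801.
Therefore the posterior P(box B | data) = (0.057143) / (0.065801) = 0.86842.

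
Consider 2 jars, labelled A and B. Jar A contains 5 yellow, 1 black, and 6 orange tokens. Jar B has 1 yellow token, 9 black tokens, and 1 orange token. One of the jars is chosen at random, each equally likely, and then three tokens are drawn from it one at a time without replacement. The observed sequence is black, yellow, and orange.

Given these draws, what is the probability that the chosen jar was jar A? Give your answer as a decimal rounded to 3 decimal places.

The likelihood of the observed sequence under each hypothesis: P(data | jar A) = (1/12)(5/11)(6/10) = 1/44; P(data | jar B) = (9/11)(1/10)(1/9) = 1/110.
Weighting by the prior gives 1/2 · 1/44 = 1/88, 1/2 · 1/110 = 1/220; with total 7/440.
Therefore the posterior P(jar A | data) = (1/88) / (7/440) = 5/7.

0.714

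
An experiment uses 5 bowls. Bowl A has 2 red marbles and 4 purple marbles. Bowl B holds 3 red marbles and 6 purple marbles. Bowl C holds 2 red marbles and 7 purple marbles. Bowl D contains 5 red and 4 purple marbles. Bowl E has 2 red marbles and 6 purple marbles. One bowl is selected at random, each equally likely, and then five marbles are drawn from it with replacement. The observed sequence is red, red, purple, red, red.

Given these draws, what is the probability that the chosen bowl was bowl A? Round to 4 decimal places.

Under each hypothesis, the probability of the observed sequence is: P(data | bowl A) = (2/6)(2/6)(4/6)(2/6)(2/6) = 0.0082305; P(data | bowl B) = (3/9)(3/9)(6/9)(3/9)(3/9) = 0.0082305; P(data | bowl C) = (2/9)(2/9)(7/9)(2/9)(2/9) = 0.0018967; P(data | bowl D) = (5/9)(5/9)(4/9)(5/9)(5/9) = 0.042338; P(data | bowl E) = (2/8)(2/8)(6/8)(2/8)(2/8) = 0.0029297.
Weighting by the prior gives 1/5 · 0.0082305 = 0.0016461, 1/5 · 0.0082305 = 0.0016461, 1/5 · 0.0018967 = 0.00037935, 1/5 · 0.042338 = 0.0084675, 1/5 · 0.0029297 = 0.00058594; with total 0.012725.
Hence P(bowl A | data) = (0.0016461) / (0.012725) = 0.12936.

0.1294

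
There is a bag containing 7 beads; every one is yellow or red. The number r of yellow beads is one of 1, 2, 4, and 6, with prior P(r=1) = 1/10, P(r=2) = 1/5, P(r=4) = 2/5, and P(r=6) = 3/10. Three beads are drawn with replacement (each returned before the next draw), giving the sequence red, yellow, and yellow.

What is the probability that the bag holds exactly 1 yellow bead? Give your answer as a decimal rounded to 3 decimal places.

0.017

For each hypothesis, P(data | H) works out to: P(data | r = 1) = (6/7)(1/7)(1/7) = 0.017493; P(data | r = 2) = (5/7)(2/7)(2/7) = 0.058309; P(data | r = 4) = (3/7)(4/7)(4/7) = 0.13994; P(data | r = 6) = (1/7)(6/7)(6/7) = 0.10496.
Multiplying each by its prior: 1/10 · 0.017493 = 0.0017493, 1/5 · 0.058309 = 0.011662, 2/5 · 0.13994 = 0.055977, 3/10 · 0.10496 = 0.031487; with total 0.10087.
Therefore the posterior P(r = 1 | data) = (0.0017493) / (0.10087) = 0.017341.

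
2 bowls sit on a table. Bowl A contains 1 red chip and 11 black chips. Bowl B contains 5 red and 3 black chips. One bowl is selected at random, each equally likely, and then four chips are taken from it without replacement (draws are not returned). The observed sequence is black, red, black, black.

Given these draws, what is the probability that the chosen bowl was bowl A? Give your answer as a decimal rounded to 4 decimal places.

0.8235

Under each hypothesis, the probability of the observed sequence is: P(data | bowl A) = (11/12)(1/11)(10/10)(9/9) = 1/12; P(data | bowl B) = (3/8)(5/7)(2/6)(1/5) = 1/56.
The prior-weighted likelihoods are 1/2 · 1/12 = 1/24, 1/2 · 1/56 = 1/112; these sum to 17/336.
By Bayes' rule, P(bowl A | data) = (1/24) / (17/336) = 14/17.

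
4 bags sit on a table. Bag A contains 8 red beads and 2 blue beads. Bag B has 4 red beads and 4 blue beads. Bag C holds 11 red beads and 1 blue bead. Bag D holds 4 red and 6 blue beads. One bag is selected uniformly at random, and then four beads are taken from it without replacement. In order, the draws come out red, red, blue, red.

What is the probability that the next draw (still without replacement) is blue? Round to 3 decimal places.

0.294

The likelihood of the observed sequence under each hypothesis: P(data | bag A) = (8/10)(7/9)(2/8)(6/7) = 0.13333; P(data | bag B) = (4/8)(3/7)(4/6)(2/5) = 0.057143; P(data | bag C) = (11/12)(10/11)(1/10)(9/9) = 0.083333; P(data | bag D) = (4/10)(3/9)(6/8)(2/7) = 0.028571.
Multiplying each by its prior: 1/4 · 0.13333 = 0.033333, 1/4 · 0.057143 = 0.014286, 1/4 · 0.083333 = 0.020833, 1/4 · 0.028571 = 0.0071429; these sum to 0.075595.
Dividing through by the total gives posterior P(bag A | data) = 0.44094, P(bag B | data) = 0.18898, P(bag C | data) = 0.27559, P(bag D | data) = 0.094488.
The predictive probability is P(blue next | data) = (1/6)(0.44094) + (3/4)(0.18898) + (0)(0.27559) + (5/6)(0.094488) = 0.29396.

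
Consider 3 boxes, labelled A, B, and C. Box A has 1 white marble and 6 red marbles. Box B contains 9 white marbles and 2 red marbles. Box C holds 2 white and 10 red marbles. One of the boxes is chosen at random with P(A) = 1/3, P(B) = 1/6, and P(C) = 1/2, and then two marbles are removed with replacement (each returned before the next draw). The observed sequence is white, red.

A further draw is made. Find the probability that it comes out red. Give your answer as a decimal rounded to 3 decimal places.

Under each hypothesis, the probability of the observed sequence is: P(data | box A) = (1/7)(6/7) = 0.12245; P(data | box B) = (9/11)(2/11) = 0.14876; P(data | box C) = (2/12)(10/12) = 0.13889.
The prior-weighted likelihoods are 1/3 · 0.12245 = 0.040816, 1/6 · 0.14876 = 0.024793, 1/2 · 0.13889 = 0.069444; with total 0.13505.
The posterior is then P(box A | data) = 0.30222, P(box B | data) = 0.18358, P(box C | data) = 0.5142.
The predictive probability is P(red next | data) = (6/7)(0.30222) + (2/11)(0.18358) + (5/6)(0.5142) = 0.72092.

0.721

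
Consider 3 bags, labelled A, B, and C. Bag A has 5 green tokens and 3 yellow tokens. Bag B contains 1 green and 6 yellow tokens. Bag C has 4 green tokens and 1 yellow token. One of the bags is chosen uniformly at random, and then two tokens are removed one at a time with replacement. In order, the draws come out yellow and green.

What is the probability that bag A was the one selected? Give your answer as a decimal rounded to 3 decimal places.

The likelihood of the observed sequence under each hypothesis: P(data | bag A) = (3/8)(5/8) = 0.23438; P(data | bag B) = (6/7)(1/7) = 0.12245; P(data | bag C) = (1/5)(4/5) = 0.16.
Weighting by the prior gives 1/3 · 0.23438 = 0.078125, 1/3 · 0.12245 = 0.040816, 1/3 · 0.16 = 0.053333; with total 0.17227.
Hence P(bag A | data) = (0.078125) / (0.17227) = 0.45349.

0.453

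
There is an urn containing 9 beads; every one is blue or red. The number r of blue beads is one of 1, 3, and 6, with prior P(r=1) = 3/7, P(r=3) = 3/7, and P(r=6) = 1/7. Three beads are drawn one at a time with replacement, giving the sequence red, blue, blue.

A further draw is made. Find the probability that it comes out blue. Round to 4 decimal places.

0.4376

The likelihood of the observed sequence under each hypothesis: P(data | r = 1) = (8/9)(1/9)(1/9) = 0.010974; P(data | r = 3) = (6/9)(3/9)(3/9) = 0.074074; P(data | r = 6) = (3/9)(6/9)(6/9) = 0.14815.
Multiplying each by its prior: 3/7 · 0.010974 = 0.0047031, 3/7 · 0.074074 = 0.031746, 1/7 · 0.14815 = 0.021164; summing to 0.057613.
Dividing through by the total gives posterior P(r = 1 | data) = 0.081633, P(r = 3 | data) = 0.55102, P(r = 6 | data) = 0.36735.
So P(blue next | data) = Σ P(blue next | H) P(H | data) = (1/9)(0.081633) + (1/3)(0.55102) + (2/3)(0.36735) = 0.43764.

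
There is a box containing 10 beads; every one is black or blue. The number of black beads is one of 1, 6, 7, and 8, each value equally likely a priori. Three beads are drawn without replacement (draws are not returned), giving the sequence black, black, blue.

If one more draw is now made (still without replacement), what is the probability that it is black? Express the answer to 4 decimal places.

0.7111

Compute the likelihood of the observed sequence for each case: P(data | r = 1) = (1/10)(0/9) = 0; P(data | r = 6) = (6/10)(5/9)(4/8) = 0.16667; P(data | r = 7) = (7/10)(6/9)(3/8) = 0.175; P(data | r = 8) = (8/10)(7/9)(2/8) = 0.15556.
Multiplying each by its prior: 1/4 · 0 = 0, 1/4 · 0.16667 = 0.041667, 1/4 · 0.175 = 0.04375, 1/4 · 0.15556 = 0.038889; summing to 0.12431.
Normalising, the posterior is P(r = 1 | data) = 0, P(r = 6 | data) = 0.3352, P(r = 7 | data) = 0.35196, P(r = 8 | data) = 0.31285.
The predictive probability is P(black next | data) = (4/7)(0.3352) + (5/7)(0.35196) + (6/7)(0.31285) = 0.71109.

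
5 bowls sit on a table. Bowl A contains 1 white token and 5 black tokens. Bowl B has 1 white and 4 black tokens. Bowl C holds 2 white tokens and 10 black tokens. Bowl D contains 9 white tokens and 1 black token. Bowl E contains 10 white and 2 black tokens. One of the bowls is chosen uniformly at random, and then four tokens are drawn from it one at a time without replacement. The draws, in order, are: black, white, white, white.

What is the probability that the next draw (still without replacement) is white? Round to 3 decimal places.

0.932

Compute the likelihood of the observed sequence for each case: P(data | bowl A) = (5/6)(1/5)(0/4) = 0; P(data | bowl B) = (4/5)(1/4)(0/3) = 0; P(data | bowl C) = (10/12)(2/11)(1/10)(0/9) = 0; P(data | bowl D) = (1/10)(9/9)(8/8)(7/7) = 0.1; P(data | bowl E) = (2/12)(10/11)(9/10)(8/9) = 0.12121.
Multiplying each by its prior: 1/5 · 0 = 0, 1/5 · 0 = 0, 1/5 · 0 = 0, 1/5 · 0.1 = 0.02, 1/5 · 0.12121 = 0.024242; summing to 0.044242.
The posterior is then P(bowl A | data) = 0, P(bowl B | data) = 0, P(bowl C | data) = 0, P(bowl D | data) = 0.45205, P(bowl E | data) = 0.54795.
Averaging over the posterior, P(white next | data) = (1)(0.45205) + (7/8)(0.54795) = 0.93151.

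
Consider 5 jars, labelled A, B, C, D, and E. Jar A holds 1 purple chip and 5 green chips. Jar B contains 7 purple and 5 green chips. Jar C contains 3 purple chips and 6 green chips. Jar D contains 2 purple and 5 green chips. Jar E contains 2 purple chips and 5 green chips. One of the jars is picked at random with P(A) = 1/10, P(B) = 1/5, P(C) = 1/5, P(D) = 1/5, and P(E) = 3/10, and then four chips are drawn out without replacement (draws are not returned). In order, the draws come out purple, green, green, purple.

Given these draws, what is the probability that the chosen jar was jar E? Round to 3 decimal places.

0.287

For each hypothesis, P(data | H) works out to: P(data | jar A) = (1/6)(5/5)(4/4)(0/3) = 0; P(data | jar B) = (7/12)(5/11)(4/10)(6/9) = 0.070707; P(data | jar C) = (3/9)(6/8)(5/7)(2/6) = 0.059524; P(data | jar D) = (2/7)(5/6)(4/5)(1/4) = 0.047619; P(data | jar E) = (2/7)(5/6)(4/5)(1/4) = 0.047619.
The prior-weighted likelihoods are 1/10 · 0 = 0, 1/5 · 0.070707 = 0.014141, 1/5 · 0.059524 = 0.011905, 1/5 · 0.047619 = 0.0095238, 3/10 · 0.047619 = 0.014286; summing to 0.049856.
By Bayes' rule, P(jar E | data) = (0.014286) / (0.049856) = 0.28654.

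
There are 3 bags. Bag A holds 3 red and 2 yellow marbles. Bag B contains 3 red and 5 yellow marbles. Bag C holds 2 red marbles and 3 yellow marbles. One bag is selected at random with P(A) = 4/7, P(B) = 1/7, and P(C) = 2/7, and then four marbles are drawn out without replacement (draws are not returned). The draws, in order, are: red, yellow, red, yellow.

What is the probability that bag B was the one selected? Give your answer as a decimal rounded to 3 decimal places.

For each hypothesis, P(data | H) works out to: P(data | bag A) = (3/5)(2/4)(2/3)(1/2) = 1/10; P(data | bag B) = (3/8)(5/7)(2/6)(4/5) = 1/14; P(data | bag C) = (2/5)(3/4)(1/3)(2/2) = 1/10.
The prior-weighted likelihoods are 4/7 · 1/10 = 2/35, 1/7 · 1/14 = 1/98, 2/7 · 1/10 = 1/35; these sum to 47/490.
Hence P(bag B | data) = (1/98) / (47/490) = 5/47.

0.106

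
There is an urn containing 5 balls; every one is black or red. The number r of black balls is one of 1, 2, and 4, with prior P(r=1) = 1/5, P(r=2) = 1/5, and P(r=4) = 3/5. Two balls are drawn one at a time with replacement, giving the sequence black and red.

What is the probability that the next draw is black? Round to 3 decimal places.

0.582

The likelihood of the observed sequence under each hypothesis: P(data | r = 1) = (1/5)(4/5) = 4/25; P(data | r = 2) = (2/5)(3/5) = 6/25; P(data | r = 4) = (4/5)(1/5) = 4/25.
Weighting by the prior gives 1/5 · 4/25 = 4/125, 1/5 · 6/25 = 6/125, 3/5 · 4/25 = 12/125; these sum to 22/125.
Normalising, the posterior is P(r = 1 | data) = 2/11, P(r = 2 | data) = 3/11, P(r = 4 | data) = 6/11.
Averaging over the posterior, P(black next | data) = (1/5)(2/11) + (2/5)(3/11) + (4/5)(6/11) = 32/55.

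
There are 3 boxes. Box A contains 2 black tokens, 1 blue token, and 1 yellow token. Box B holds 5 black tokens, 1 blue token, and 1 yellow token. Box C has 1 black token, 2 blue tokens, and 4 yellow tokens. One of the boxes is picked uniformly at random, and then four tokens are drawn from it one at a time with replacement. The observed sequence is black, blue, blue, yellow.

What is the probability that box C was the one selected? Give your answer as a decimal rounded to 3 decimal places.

The likelihood of the observed sequence under each hypothesis: P(data | box A) = (2/4)(1/4)(1/4)(1/4) = 0.0078125; P(data | box B) = (5/7)(1/7)(1/7)(1/7) = 0.0020825; P(data | box C) = (1/7)(2/7)(2/7)(4/7) = 0.0066639.
The prior-weighted likelihoods are 1/3 · 0.0078125 = 0.0026042, 1/3 · 0.0020825 = 0.00069416, 1/3 · 0.0066639 = 0.0022213; summing to 0.0055196.
Hence P(box C | data) = (0.0022213) / (0.0055196) = 0.40244.

0.402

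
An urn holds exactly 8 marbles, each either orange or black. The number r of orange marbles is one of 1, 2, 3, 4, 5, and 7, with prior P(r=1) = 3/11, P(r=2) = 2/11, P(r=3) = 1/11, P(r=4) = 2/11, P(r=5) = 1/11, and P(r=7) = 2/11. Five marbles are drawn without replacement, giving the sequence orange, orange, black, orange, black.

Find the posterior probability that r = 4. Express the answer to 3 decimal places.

Under each hypothesis, the probability of the observed sequence is: P(data | r = 1) = (1/8)(0/7) = 0; P(data | r = 2) = (2/8)(1/7)(6/6)(0/5) = 0; P(data | r = 3) = (3/8)(2/7)(5/6)(1/5)(4/4) = 1/56; P(data | r = 4) = (4/8)(3/7)(4/6)(2/5)(3/4) = 3/70; P(data | r = 5) = (5/8)(4/7)(3/6)(3/5)(2/4) = 3/56; P(data | r = 7) = (7/8)(6/7)(1/6)(5/5)(0/4) = 0.
Weighting by the prior gives 3/11 · 0 = 0, 2/11 · 0 = 0, 1/11 · 1/56 = 1/616, 2/11 · 3/70 = 3/385, 1/11 · 3/56 = 3/616, 2/11 · 0 = 0; these sum to 1/70.
Hence P(r = 4 | data) = (3/385) / (1/70) = 6/11.

0.545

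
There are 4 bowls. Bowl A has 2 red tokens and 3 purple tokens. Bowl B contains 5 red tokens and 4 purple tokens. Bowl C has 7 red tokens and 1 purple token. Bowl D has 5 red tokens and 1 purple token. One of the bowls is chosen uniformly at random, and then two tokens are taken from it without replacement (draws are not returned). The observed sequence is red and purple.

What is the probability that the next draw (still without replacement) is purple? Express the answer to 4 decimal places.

The likelihood of the observed sequence under each hypothesis: P(data | bowl A) = (2/5)(3/4) = 0.3; P(data | bowl B) = (5/9)(4/8) = 0.27778; P(data | bowl C) = (7/8)(1/7) = 0.125; P(data | bowl D) = (5/6)(1/5) = 0.16667.
Multiplying each by its prior: 1/4 · 0.3 = 0.075, 1/4 · 0.27778 = 0.069444, 1/4 · 0.125 = 0.03125, 1/4 · 0.16667 = 0.041667; these sum to 0.21736.
Dividing through by the total gives posterior P(bowl A | data) = 0.34505, P(bowl B | data) = 0.31949, P(bowl C | data) = 0.14377, P(bowl D | data) = 0.19169.
Averaging over the posterior, P(purple next | data) = (2/3)(0.34505) + (3/7)(0.31949) + (0)(0.14377) + (0)(0.19169) = 0.36696.

0.3670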